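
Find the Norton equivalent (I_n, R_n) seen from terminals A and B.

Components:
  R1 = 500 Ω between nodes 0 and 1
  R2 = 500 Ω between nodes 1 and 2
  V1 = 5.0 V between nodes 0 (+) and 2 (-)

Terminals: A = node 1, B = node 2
Find the Thévenin equivalent first; then I_n = V_th/R_th and R_n = R_th.
Step 1 — V_th is the open-circuit voltage V_A - V_B (nothing connected across the terminals).
Nodal analysis, taking node 2 as the 0 V reference.
Source V1 fixes V_0 = 5 V.
KCL at each unknown node (sum of currents leaving = 0; resistances in Ω):
  Node 1: (V_1 - 5)/500 + (V_1 - 0)/500 = 0
Collecting terms: 0.004 × V_1 = 0.01  =>  V_1 = 2.5 V
V_th = V_1 - V_2 = 2.5 - 0 = 2.5 V
Step 2 — R_th: zero the source — replace V1 by a short circuit (node 2 merges into node 0) — and find the resistance seen between A (node 1) and B (node 0).
Reduce the network between node 1 (A) and node 0 (B) by series/parallel combination:
  Rp1 = R1 ‖ R2 (parallel, both between nodes 0 and 1) = 1/(1/500 + 1/500) = 250 Ω
R_th = 250 Ω
I_n = V_th/R_th = 2.5/250 = 0.01 A, and R_n = R_th = 250 Ω

Final answer: I_n = 0.01 A, R_n = 250 Ω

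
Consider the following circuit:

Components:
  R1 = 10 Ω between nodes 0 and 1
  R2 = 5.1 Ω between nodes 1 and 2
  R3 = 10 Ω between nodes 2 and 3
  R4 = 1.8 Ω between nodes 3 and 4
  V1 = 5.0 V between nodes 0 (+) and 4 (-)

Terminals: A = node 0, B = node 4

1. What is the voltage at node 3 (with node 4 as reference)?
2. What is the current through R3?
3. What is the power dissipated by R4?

Nodal analysis, taking node 4 as the 0 V reference.
Source V1 fixes V_0 = 5 V.
KCL at each unknown node (sum of currents leaving = 0; resistances in Ω):
  Node 1: (V_1 - 5)/10 + (V_1 - V_2)/5.1 = 0
  Node 2: (V_2 - V_1)/5.1 + (V_2 - V_3)/10 = 0
  Node 3: (V_3 - V_2)/10 + (V_3 - 0)/1.8 = 0
Collecting terms (coefficients in siemens):
  0.2961·V_1 - 0.1961·V_2 = 0.5
  0.2961·V_2 - 0.1961·V_1 - 0.1·V_3 = 0
  0.6556·V_3 - 0.1·V_2 = 0
Solving these 3 simultaneous equations (Gaussian elimination) gives:
  V_1 = 3.141 V, V_2 = 2.193 V, V_3 = 0.3346 V
Part 1:
  Read off the nodal solution: V_3 = 0.3346 V
Part 2:
  I_R3 = (V_2 - V_3)/R3 = (2.193 - 0.3346)/10 = 0.1859 A
  Magnitude: I_R3 = 0.1859 A
Part 3:
  I_R4 = (V_3 - V_4)/R4 = (0.3346 - 0)/1.8 = 0.1859 A
  P_R4 = I_R4² × R4 = (0.1859)² × 1.8 = 0.06219 W

Final answers:
1. V_3 = 0.3346 V
2. I_R3 = 0.1859 A
3. P_R4 = 0.06219 W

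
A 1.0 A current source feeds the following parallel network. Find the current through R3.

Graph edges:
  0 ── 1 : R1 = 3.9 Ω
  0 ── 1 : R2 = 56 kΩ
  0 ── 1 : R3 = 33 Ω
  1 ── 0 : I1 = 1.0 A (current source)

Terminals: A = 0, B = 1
All resistors sit directly between nodes 0 and 1, so they are in parallel and share one voltage V; the full source current 1 A splits among them.
1/R_par = 1/3.9 + 1/56000 + 1/33 = 0.2867 S  =>  R_par = 3.488 Ω
V = I × R_par = 1 × 3.488 = 3.488 V
I_R3 = V/R3 = 3.488/33 = 0.1057 A

Final answer: 0.1057 A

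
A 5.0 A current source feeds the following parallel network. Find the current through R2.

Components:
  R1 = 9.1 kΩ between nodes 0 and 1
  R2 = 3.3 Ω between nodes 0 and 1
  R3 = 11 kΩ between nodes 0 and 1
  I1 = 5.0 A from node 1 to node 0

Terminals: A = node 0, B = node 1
All resistors sit directly between nodes 0 and 1, so they are in parallel and share one voltage V; the full source current 5 A splits among them.
1/R_par = 1/9100 + 1/3.3 + 1/11000 = 0.3032 S  =>  R_par = 3.298 Ω
V = I × R_par = 5 × 3.298 = 16.49 V
I_R2 = V/R2 = 16.49/3.3 = 4.997 A

Final answer: 4.997 A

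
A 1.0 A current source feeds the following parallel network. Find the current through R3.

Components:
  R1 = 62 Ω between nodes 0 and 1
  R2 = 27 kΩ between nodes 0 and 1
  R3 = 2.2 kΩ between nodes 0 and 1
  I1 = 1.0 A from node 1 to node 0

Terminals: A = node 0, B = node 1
All resistors sit directly between nodes 0 and 1, so they are in parallel and share one voltage V; the full source current 1 A splits among them.
1/R_par = 1/62 + 1/27000 + 1/2200 = 0.01662 S  =>  R_par = 60.17 Ω
V = I × R_par = 1 × 60.17 = 60.17 V
I_R3 = V/R3 = 60.17/2200 = 0.02735 A

Final answer: 0.02735 A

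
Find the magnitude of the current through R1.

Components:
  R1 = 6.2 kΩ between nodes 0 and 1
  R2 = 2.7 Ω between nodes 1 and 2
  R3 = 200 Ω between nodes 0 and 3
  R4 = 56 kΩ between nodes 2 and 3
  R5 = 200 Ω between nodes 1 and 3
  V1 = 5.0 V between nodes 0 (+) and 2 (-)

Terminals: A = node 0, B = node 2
Nodal analysis, taking node 2 as the 0 V reference.
Source V1 fixes V_0 = 5 V.
KCL at each unknown node (sum of currents leaving = 0; resistances in Ω):
  Node 1: (V_1 - 5)/6200 + (V_1 - 0)/2.7 + (V_1 - V_3)/200 = 0
  Node 3: (V_3 - 5)/200 + (V_3 - 0)/56000 + (V_3 - V_1)/200 = 0
Collecting terms (coefficients in siemens):
  0.3755·V_1 - 0.005·V_3 = 0.0008065
  0.01002·V_3 - 0.005·V_1 = 0.025
Determinant D = (0.3755)(0.01002) - (-0.005)(-0.005) = 0.003737
V_1 = [(0.0008065)(0.01002) - (-0.005)(0.025)]/D = 0.03561 V
V_3 = [(0.3755)(0.025) - (0.0008065)(-0.005)]/D = 2.513 V
I_R1 = (V_0 - V_1)/R1 = (5 - 0.03561)/6200 = 0.0008007 A
|I_R1| = 0.0008007 A

Final answer: |I_R1| = 0.0008007 A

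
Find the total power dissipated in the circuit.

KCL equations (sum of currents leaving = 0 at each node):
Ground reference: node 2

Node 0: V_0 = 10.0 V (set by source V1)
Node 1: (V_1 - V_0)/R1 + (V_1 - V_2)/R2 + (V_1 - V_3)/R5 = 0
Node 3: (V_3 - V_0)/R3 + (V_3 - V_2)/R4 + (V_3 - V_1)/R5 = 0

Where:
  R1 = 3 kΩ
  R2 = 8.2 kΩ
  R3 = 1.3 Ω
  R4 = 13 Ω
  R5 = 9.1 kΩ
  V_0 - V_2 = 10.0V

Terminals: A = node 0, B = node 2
Nodal analysis, taking node 2 as the 0 V reference.
Source V1 fixes V_0 = 10 V.
KCL at each unknown node (sum of currents leaving = 0; resistances in Ω):
  Node 1: (V_1 - 10)/3000 + (V_1 - 0)/8200 + (V_1 - V_3)/9100 = 0
  Node 3: (V_3 - 10)/1.3 + (V_3 - 0)/13 + (V_3 - V_1)/9100 = 0
Collecting terms (coefficients in siemens):
  0.0005652·V_1 - 0.0001099·V_3 = 0.003333
  0.8463·V_3 - 0.0001099·V_1 = 7.692
Determinant D = (0.0005652)(0.8463) - (-0.0001099)(-0.0001099) = 0.0004783
V_1 = [(0.003333)(0.8463) - (-0.0001099)(7.692)]/D = 7.665 V
V_3 = [(0.0005652)(7.692) - (0.003333)(-0.0001099)]/D = 9.091 V
Power in each resistor, P = (ΔV)²/R:
  P_R1 = (10 - 7.665)²/3000 = 0.001817 W
  P_R2 = (7.665 - 0)²/8200 = 0.007166 W
  P_R3 = (10 - 9.091)²/1.3 = 0.636 W
  P_R4 = (0 - 9.091)²/13 = 6.357 W
  P_R5 = (7.665 - 9.091)²/9100 = 0.0002232 W
P_total = P_R1 + P_R2 + P_R3 + P_R4 + P_R5 = 7.002 W

Final answer: 7.002 W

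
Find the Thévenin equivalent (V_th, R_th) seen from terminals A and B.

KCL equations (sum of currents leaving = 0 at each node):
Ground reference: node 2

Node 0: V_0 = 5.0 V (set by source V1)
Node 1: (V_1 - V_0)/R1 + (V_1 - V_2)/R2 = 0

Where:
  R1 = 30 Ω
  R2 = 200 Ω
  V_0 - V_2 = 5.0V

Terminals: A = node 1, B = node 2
Step 1 — V_th is the open-circuit voltage V_A - V_B (nothing connected across the terminals).
Nodal analysis, taking node 2 as the 0 V reference.
Source V1 fixes V_0 = 5 V.
KCL at each unknown node (sum of currents leaving = 0; resistances in Ω):
  Node 1: (V_1 - 5)/30 + (V_1 - 0)/200 = 0
Collecting terms: 0.03833 × V_1 = 0.1667  =>  V_1 = 4.348 V
V_th = V_1 - V_2 = 4.348 - 0 = 4.348 V
Step 2 — R_th: zero the source — replace V1 by a short circuit (node 2 merges into node 0) — and find the resistance seen between A (node 1) and B (node 0).
Reduce the network between node 1 (A) and node 0 (B) by series/parallel combination:
  Rp1 = R1 ‖ R2 (parallel, both between nodes 0 and 1) = 1/(1/30 + 1/200) = 26.09 Ω
R_th = 26.09 Ω

Final answer: V_th = 4.348 V, R_th = 26.09 Ω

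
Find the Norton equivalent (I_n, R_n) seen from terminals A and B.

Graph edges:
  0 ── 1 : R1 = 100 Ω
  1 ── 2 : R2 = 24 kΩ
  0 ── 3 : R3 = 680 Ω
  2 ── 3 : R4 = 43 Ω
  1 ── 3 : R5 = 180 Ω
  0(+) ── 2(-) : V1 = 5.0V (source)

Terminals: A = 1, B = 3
Find the Thévenin equivalent first; then I_n = V_th/R_th and R_n = R_th.
Step 1 — V_th is the open-circuit voltage V_A - V_B (nothing connected across the terminals).
Nodal analysis, taking node 2 as the 0 V reference.
Source V1 fixes V_0 = 5 V.
KCL at each unknown node (sum of currents leaving = 0; resistances in Ω):
  Node 1: (V_1 - 5)/100 + (V_1 - 0)/24000 + (V_1 - V_3)/180 = 0
  Node 3: (V_3 - 5)/680 + (V_3 - 0)/43 + (V_3 - V_1)/180 = 0
Collecting terms (coefficients in siemens):
  0.0156·V_1 - 0.005556·V_3 = 0.05
  0.03028·V_3 - 0.005556·V_1 = 0.007353
Determinant D = (0.0156)(0.03028) - (-0.005556)(-0.005556) = 0.0004415
V_1 = [(0.05)(0.03028) - (-0.005556)(0.007353)]/D = 3.522 V
V_3 = [(0.0156)(0.007353) - (0.05)(-0.005556)]/D = 0.889 V
V_th = V_1 - V_3 = 3.522 - 0.889 = 2.633 V
Step 2 — R_th: zero the source — replace V1 by a short circuit (node 2 merges into node 0) — and find the resistance seen between A (node 1) and B (node 3).
Reduce the network between node 1 (A) and node 3 (B) by series/parallel combination:
  Rp1 = R1 ‖ R2 (parallel, both between nodes 0 and 1) = 1/(1/100 + 1/24000) = 99.59 Ω
  Rp2 = R3 ‖ R4 (parallel, both between nodes 0 and 3) = 1/(1/680 + 1/43) = 40.44 Ω
  Rs1 = Rp1 + Rp2 (series, joined only at node 0) = 99.59 + 40.44 = 140 Ω
  Rp3 = R5 ‖ Rs1 (parallel, both between nodes 1 and 3) = 1/(1/180 + 1/140) = 78.76 Ω
R_th = 78.76 Ω
I_n = V_th/R_th = 2.633/78.76 = 0.03344 A, and R_n = R_th = 78.76 Ω

Final answer: I_n = 0.03344 A, R_n = 78.76 Ω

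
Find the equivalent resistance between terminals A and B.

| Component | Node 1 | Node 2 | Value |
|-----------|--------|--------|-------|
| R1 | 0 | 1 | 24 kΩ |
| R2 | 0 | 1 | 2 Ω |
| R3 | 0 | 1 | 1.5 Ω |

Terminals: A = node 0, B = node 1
Reduce the network between node 0 (A) and node 1 (B) by series/parallel combination:
  Rp1 = R1 ‖ R2 ‖ R3 (parallel, all between nodes 0 and 1) = 1/(1/24000 + 1/2 + 1/1.5) = 0.8571 Ω
R_eq = 0.8571 Ω

Final answer: 0.8571 Ω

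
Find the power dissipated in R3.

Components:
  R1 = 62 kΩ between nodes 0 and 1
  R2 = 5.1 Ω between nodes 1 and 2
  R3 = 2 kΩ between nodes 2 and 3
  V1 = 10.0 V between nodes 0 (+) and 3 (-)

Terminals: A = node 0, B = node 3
Nodal analysis, taking node 3 as the 0 V reference.
Source V1 fixes V_0 = 10 V.
KCL at each unknown node (sum of currents leaving = 0; resistances in Ω):
  Node 1: (V_1 - 10)/62000 + (V_1 - V_2)/5.1 = 0
  Node 2: (V_2 - V_1)/5.1 + (V_2 - 0)/2000 = 0
Collecting terms (coefficients in siemens):
  0.1961·V_1 - 0.1961·V_2 = 0.0001613
  0.1966·V_2 - 0.1961·V_1 = 0
Determinant D = (0.1961)(0.1966) - (-0.1961)(-0.1961) = 0.0001012
V_1 = [(0.0001613)(0.1966) - (-0.1961)(0)]/D = 0.3133 V
V_2 = [(0.1961)(0) - (0.0001613)(-0.1961)]/D = 0.3125 V
I_R3 = (V_2 - V_3)/R3 = (0.3125 - 0)/2000 = 0.0001562 A
P_R3 = I_R3² × R3 = (0.0001562)² × 2000 = 0.00004882 W

Final answer: 4.882e-05 W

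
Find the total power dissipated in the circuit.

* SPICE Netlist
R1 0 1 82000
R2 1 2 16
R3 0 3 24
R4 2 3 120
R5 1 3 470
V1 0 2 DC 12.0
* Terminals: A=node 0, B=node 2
Nodal analysis, taking node 2 as the 0 V reference.
Source V1 fixes V_0 = 12 V.
KCL at each unknown node (sum of currents leaving = 0; resistances in Ω):
  Node 1: (V_1 - 12)/82000 + (V_1 - 0)/16 + (V_1 - V_3)/470 = 0
  Node 3: (V_3 - 12)/24 + (V_3 - 0)/120 + (V_3 - V_1)/470 = 0
Collecting terms (coefficients in siemens):
  0.06464·V_1 - 0.002128·V_3 = 0.0001463
  0.05213·V_3 - 0.002128·V_1 = 0.5
Determinant D = (0.06464)(0.05213) - (-0.002128)(-0.002128) = 0.003365
V_1 = [(0.0001463)(0.05213) - (-0.002128)(0.5)]/D = 0.3184 V
V_3 = [(0.06464)(0.5) - (0.0001463)(-0.002128)]/D = 9.605 V
Power in each resistor, P = (ΔV)²/R:
  P_R1 = (12 - 0.3184)²/82000 = 0.001664 W
  P_R2 = (0.3184 - 0)²/16 = 0.006337 W
  P_R3 = (12 - 9.605)²/24 = 0.239 W
  P_R4 = (0 - 9.605)²/120 = 0.7688 W
  P_R5 = (0.3184 - 9.605)²/470 = 0.1835 W
P_total = P_R1 + P_R2 + P_R3 + P_R4 + P_R5 = 1.199 W

Final answer: 1.199 W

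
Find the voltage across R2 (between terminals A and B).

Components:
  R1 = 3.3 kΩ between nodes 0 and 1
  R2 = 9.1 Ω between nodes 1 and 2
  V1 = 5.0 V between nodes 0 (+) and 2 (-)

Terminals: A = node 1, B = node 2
R1 and R2 are in series across V1 (node 0 → node 1 → node 2), and the output A–B is taken across R2, so this is a voltage divider.
Series current: I = V1/(R1 + R2) = 5/(3300 + 9.1) = 5/3309 = 0.001511 A
V_R2 = I × R2 = V1 × R2/(R1 + R2) = 5 × 9.1/3309 = 0.01375 V

Final answer: 0.01375 V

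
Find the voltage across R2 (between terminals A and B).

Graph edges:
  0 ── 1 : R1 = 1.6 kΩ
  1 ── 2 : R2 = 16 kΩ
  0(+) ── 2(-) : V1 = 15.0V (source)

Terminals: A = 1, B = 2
R1 and R2 are in series across V1 (node 0 → node 1 → node 2), and the output A–B is taken across R2, so this is a voltage divider.
Series current: I = V1/(R1 + R2) = 15/(1600 + 16000) = 15/17600 = 0.0008523 A
V_R2 = I × R2 = V1 × R2/(R1 + R2) = 15 × 16000/17600 = 13.64 V

Final answer: 13.64 V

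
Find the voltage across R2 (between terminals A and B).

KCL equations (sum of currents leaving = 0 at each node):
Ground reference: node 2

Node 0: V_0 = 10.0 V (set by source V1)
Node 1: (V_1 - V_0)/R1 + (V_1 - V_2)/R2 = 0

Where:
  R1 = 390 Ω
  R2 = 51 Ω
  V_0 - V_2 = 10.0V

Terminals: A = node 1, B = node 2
R1 and R2 are in series across V1 (node 0 → node 1 → node 2), and the output A–B is taken across R2, so this is a voltage divider.
Series current: I = V1/(R1 + R2) = 10/(390 + 51) = 10/441 = 0.02268 A
V_R2 = I × R2 = V1 × R2/(R1 + R2) = 10 × 51/441 = 1.156 V

Final answer: 1.156 V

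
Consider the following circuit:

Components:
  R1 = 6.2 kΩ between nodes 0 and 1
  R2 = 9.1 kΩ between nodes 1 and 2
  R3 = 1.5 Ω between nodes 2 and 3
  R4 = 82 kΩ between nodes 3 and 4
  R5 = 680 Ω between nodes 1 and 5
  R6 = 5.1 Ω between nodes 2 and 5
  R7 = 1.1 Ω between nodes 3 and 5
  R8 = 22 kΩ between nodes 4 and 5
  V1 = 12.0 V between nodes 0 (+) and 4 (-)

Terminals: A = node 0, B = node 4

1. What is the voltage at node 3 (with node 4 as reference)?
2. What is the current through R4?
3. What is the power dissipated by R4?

Nodal analysis, taking node 4 as the 0 V reference.
Source V1 fixes V_0 = 12 V.
KCL at each unknown node (sum of currents leaving = 0; resistances in Ω):
  Node 1: (V_1 - 12)/6200 + (V_1 - V_2)/9100 + (V_1 - V_5)/680 = 0
  Node 2: (V_2 - V_1)/9100 + (V_2 - V_3)/1.5 + (V_2 - V_5)/5.1 = 0
  Node 3: (V_3 - V_2)/1.5 + (V_3 - 0)/82000 + (V_3 - V_5)/1.1 = 0
  Node 5: (V_5 - V_1)/680 + (V_5 - V_2)/5.1 + (V_5 - V_3)/1.1 + (V_5 - 0)/22000 = 0
Collecting terms (coefficients in siemens):
  0.001742·V_1 - 0.0001099·V_2 - 0.001471·V_5 = 0.001935
  0.8629·V_2 - 0.0001099·V_1 - 0.6667·V_3 - 0.1961·V_5 = 0
  1.576·V_3 - 0.6667·V_2 - 0.9091·V_5 = 0
  1.107·V_5 - 0.001471·V_1 - 0.1961·V_2 - 0.9091·V_3 = 0
Solving these 4 simultaneous equations (Gaussian elimination) gives:
  V_1 = 8.923 V, V_2 = 8.609 V, V_3 = 8.609 V, V_5 = 8.609 V
Part 1:
  Read off the nodal solution: V_3 = 8.609 V
Part 2:
  I_R4 = (V_3 - V_4)/R4 = (8.609 - 0)/82000 = 0.000105 A
  Magnitude: I_R4 = 0.000105 A
Part 3:
  I_R4 = (V_3 - V_4)/R4 = (8.609 - 0)/82000 = 0.000105 A
  P_R4 = I_R4² × R4 = (0.000105)² × 82000 = 0.0009038 W

Final answers:
1. V_3 = 8.609 V
2. I_R4 = 0.000105 A
3. P_R4 = 0.0009038 W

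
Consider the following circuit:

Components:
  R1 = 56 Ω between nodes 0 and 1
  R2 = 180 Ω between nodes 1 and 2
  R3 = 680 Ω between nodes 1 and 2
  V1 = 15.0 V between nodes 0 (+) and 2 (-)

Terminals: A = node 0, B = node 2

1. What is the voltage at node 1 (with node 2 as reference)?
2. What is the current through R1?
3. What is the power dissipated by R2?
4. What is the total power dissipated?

Nodal analysis, taking node 2 as the 0 V reference.
Source V1 fixes V_0 = 15 V.
KCL at each unknown node (sum of currents leaving = 0; resistances in Ω):
  Node 1: (V_1 - 15)/56 + (V_1 - 0)/180 + (V_1 - 0)/680 = 0
Collecting terms: 0.02488 × V_1 = 0.2679  =>  V_1 = 10.76 V
Part 1:
  Read off the nodal solution: V_1 = 10.76 V
Part 2:
  I_R1 = (V_0 - V_1)/R1 = (15 - 10.76)/56 = 0.07563 A
  Magnitude: I_R1 = 0.07563 A
Part 3:
  I_R2 = (V_1 - V_2)/R2 = (10.76 - 0)/180 = 0.0598 A
  P_R2 = I_R2² × R2 = (0.0598)² × 180 = 0.6438 W
Part 4:
  Power in each resistor, P = (ΔV)²/R:
    P_R1 = (15 - 10.76)²/56 = 0.3203 W
    P_R2 = (10.76 - 0)²/180 = 0.6438 W
    P_R3 = (10.76 - 0)²/680 = 0.1704 W
  P_total = P_R1 + P_R2 + P_R3 = 1.134 W

Final answers:
1. V_1 = 10.76 V
2. I_R1 = 0.07563 A
3. P_R2 = 0.6438 W
4. P_total = 1.134 W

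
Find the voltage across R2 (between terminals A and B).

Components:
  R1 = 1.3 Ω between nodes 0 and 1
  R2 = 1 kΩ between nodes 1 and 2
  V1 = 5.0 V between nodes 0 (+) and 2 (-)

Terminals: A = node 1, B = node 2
R1 and R2 are in series across V1 (node 0 → node 1 → node 2), and the output A–B is taken across R2, so this is a voltage divider.
Series current: I = V1/(R1 + R2) = 5/(1.3 + 1000) = 5/1001 = 0.004994 A
V_R2 = I × R2 = V1 × R2/(R1 + R2) = 5 × 1000/1001 = 4.994 V

Final answer: 4.994 V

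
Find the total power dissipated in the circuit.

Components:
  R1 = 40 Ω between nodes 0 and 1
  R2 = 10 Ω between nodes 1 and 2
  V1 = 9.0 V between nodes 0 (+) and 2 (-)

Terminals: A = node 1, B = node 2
Nodal analysis, taking node 2 as the 0 V reference.
Source V1 fixes V_0 = 9 V.
KCL at each unknown node (sum of currents leaving = 0; resistances in Ω):
  Node 1: (V_1 - 9)/40 + (V_1 - 0)/10 = 0
Collecting terms: 0.125 × V_1 = 0.225  =>  V_1 = 1.8 V
Power in each resistor, P = (ΔV)²/R:
  P_R1 = (9 - 1.8)²/40 = 1.296 W
  P_R2 = (1.8 - 0)²/10 = 0.324 W
P_total = P_R1 + P_R2 = 1.62 W

Final answer: 1.62 W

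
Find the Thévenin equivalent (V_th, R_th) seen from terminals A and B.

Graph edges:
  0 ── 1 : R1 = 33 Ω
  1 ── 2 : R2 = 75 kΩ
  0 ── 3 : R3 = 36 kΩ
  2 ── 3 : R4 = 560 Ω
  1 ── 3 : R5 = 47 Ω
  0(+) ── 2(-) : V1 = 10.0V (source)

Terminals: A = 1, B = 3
Step 1 — V_th is the open-circuit voltage V_A - V_B (nothing connected across the terminals).
Nodal analysis, taking node 2 as the 0 V reference.
Source V1 fixes V_0 = 10 V.
KCL at each unknown node (sum of currents leaving = 0; resistances in Ω):
  Node 1: (V_1 - 10)/33 + (V_1 - 0)/75000 + (V_1 - V_3)/47 = 0
  Node 3: (V_3 - 10)/36000 + (V_3 - 0)/560 + (V_3 - V_1)/47 = 0
Collecting terms (coefficients in siemens):
  0.05159·V_1 - 0.02128·V_3 = 0.303
  0.02309·V_3 - 0.02128·V_1 = 0.0002778
Determinant D = (0.05159)(0.02309) - (-0.02128)(-0.02128) = 0.0007386
V_1 = [(0.303)(0.02309) - (-0.02128)(0.0002778)]/D = 9.481 V
V_3 = [(0.05159)(0.0002778) - (0.303)(-0.02128)]/D = 8.749 V
V_th = V_1 - V_3 = 9.481 - 8.749 = 0.7326 V
Step 2 — R_th: zero the source — replace V1 by a short circuit (node 2 merges into node 0) — and find the resistance seen between A (node 1) and B (node 3).
Reduce the network between node 1 (A) and node 3 (B) by series/parallel combination:
  Rp1 = R1 ‖ R2 (parallel, both between nodes 0 and 1) = 1/(1/33 + 1/75000) = 32.99 Ω
  Rp2 = R3 ‖ R4 (parallel, both between nodes 0 and 3) = 1/(1/36000 + 1/560) = 551.4 Ω
  Rs1 = Rp1 + Rp2 (series, joined only at node 0) = 32.99 + 551.4 = 584.4 Ω
  Rp3 = R5 ‖ Rs1 (parallel, both between nodes 1 and 3) = 1/(1/47 + 1/584.4) = 43.5 Ω
R_th = 43.5 Ω

Final answer: V_th = 0.7326 V, R_th = 43.5 Ω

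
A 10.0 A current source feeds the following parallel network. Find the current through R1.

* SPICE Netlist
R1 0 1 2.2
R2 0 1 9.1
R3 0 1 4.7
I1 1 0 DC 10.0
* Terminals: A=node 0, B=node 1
All resistors sit directly between nodes 0 and 1, so they are in parallel and share one voltage V; the full source current 10 A splits among them.
1/R_par = 1/2.2 + 1/9.1 + 1/4.7 = 0.7772 S  =>  R_par = 1.287 Ω
V = I × R_par = 10 × 1.287 = 12.87 V
I_R1 = V/R1 = 12.87/2.2 = 5.848 A

Final answer: 5.848 A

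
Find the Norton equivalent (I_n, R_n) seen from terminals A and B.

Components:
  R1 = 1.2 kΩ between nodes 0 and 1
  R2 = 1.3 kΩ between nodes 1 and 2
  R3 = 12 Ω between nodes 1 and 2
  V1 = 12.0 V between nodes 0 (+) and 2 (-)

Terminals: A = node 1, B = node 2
Find the Thévenin equivalent first; then I_n = V_th/R_th and R_n = R_th.
Step 1 — V_th is the open-circuit voltage V_A - V_B (nothing connected across the terminals).
Nodal analysis, taking node 2 as the 0 V reference.
Source V1 fixes V_0 = 12 V.
KCL at each unknown node (sum of currents leaving = 0; resistances in Ω):
  Node 1: (V_1 - 12)/1200 + (V_1 - 0)/1300 + (V_1 - 0)/12 = 0
Collecting terms: 0.08494 × V_1 = 0.01  =>  V_1 = 0.1177 V
V_th = V_1 - V_2 = 0.1177 - 0 = 0.1177 V
Step 2 — R_th: zero the source — replace V1 by a short circuit (node 2 merges into node 0) — and find the resistance seen between A (node 1) and B (node 0).
Reduce the network between node 1 (A) and node 0 (B) by series/parallel combination:
  Rp1 = R1 ‖ R2 ‖ R3 (parallel, all between nodes 0 and 1) = 1/(1/1200 + 1/1300 + 1/12) = 11.77 Ω
R_th = 11.77 Ω
I_n = V_th/R_th = 0.1177/11.77 = 0.01 A, and R_n = R_th = 11.77 Ω

Final answer: I_n = 0.01 A, R_n = 11.77 Ω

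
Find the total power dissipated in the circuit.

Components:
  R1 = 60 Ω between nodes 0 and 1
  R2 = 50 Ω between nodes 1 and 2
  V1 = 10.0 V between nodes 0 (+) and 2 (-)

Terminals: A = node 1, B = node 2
Nodal analysis, taking node 2 as the 0 V reference.
Source V1 fixes V_0 = 10 V.
KCL at each unknown node (sum of currents leaving = 0; resistances in Ω):
  Node 1: (V_1 - 10)/60 + (V_1 - 0)/50 = 0
Collecting terms: 0.03667 × V_1 = 0.1667  =>  V_1 = 4.545 V
Power in each resistor, P = (ΔV)²/R:
  P_R1 = (10 - 4.545)²/60 = 0.4959 W
  P_R2 = (4.545 - 0)²/50 = 0.4132 W
P_total = P_R1 + P_R2 = 0.9091 W

Final answer: 0.9091 W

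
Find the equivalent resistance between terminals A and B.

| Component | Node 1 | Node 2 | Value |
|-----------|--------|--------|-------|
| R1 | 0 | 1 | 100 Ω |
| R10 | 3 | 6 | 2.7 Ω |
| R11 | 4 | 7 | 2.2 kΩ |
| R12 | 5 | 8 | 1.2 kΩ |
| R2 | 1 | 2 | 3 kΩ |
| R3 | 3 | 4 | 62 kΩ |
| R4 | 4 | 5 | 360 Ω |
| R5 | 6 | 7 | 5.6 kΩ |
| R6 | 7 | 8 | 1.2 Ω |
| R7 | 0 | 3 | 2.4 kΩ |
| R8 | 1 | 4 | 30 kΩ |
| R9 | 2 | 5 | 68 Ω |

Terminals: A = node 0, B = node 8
The network is not a plain series/parallel combination. Inject a 1 A test current into terminal A (node 0) and return it from terminal B (node 8); then R_eq = V_A / (1 A).
Nodal analysis, taking node 8 as the 0 V reference.
Current source I_test pushes 1 A into node 0 and draws it out of node 8.
KCL at each unknown node (sum of currents leaving = 0; resistances in Ω):
  Node 0: (V_0 - V_1)/100 + (V_0 - V_3)/2400 - 1 = 0
  Node 1: (V_1 - V_0)/100 + (V_1 - V_2)/3000 + (V_1 - V_4)/30000 = 0
  Node 2: (V_2 - V_1)/3000 + (V_2 - V_5)/68 = 0
  Node 3: (V_3 - V_0)/2400 + (V_3 - V_4)/62000 + (V_3 - V_6)/2.7 = 0
  Node 4: (V_4 - V_1)/30000 + (V_4 - V_3)/62000 + (V_4 - V_5)/360 + (V_4 - V_7)/2200 = 0
  Node 5: (V_5 - V_2)/68 + (V_5 - V_4)/360 + (V_5 - 0)/1200 = 0
  Node 6: (V_6 - V_3)/2.7 + (V_6 - V_7)/5600 = 0
  Node 7: (V_7 - V_4)/2200 + (V_7 - V_6)/5600 + (V_7 - 0)/1.2 = 0
Collecting terms (coefficients in siemens):
  0.01042·V_0 - 0.01·V_1 - 0.0004167·V_3 = 1
  0.01037·V_1 - 0.01·V_0 - 0.0003333·V_2 - 0.00003333·V_4 = 0
  0.01504·V_2 - 0.0003333·V_1 - 0.01471·V_5 = 0
  0.3708·V_3 - 0.0004167·V_0 - 0.00001613·V_4 - 0.3704·V_6 = 0
  0.003282·V_4 - 0.00003333·V_1 - 0.00001613·V_3 - 0.002778·V_5 - 0.0004545·V_7 = 0
  0.01832·V_5 - 0.01471·V_2 - 0.002778·V_4 = 0
  0.3705·V_6 - 0.3704·V_3 - 0.0001786·V_7 = 0
  0.834·V_7 - 0.0004545·V_4 - 0.0001786·V_6 = 0
Solving these 8 simultaneous equations (Gaussian elimination) gives:
  V_0 = 2497 V, V_1 = 2430 V, V_2 = 599 V, V_3 = 1716 V
  V_4 = 505.1 V, V_5 = 557.5 V, V_6 = 1715 V, V_7 = 0.6425 V
R_eq = V_0 / 1 A = 2497 Ω = 2.497 kΩ

Final answer: 2.497 kΩ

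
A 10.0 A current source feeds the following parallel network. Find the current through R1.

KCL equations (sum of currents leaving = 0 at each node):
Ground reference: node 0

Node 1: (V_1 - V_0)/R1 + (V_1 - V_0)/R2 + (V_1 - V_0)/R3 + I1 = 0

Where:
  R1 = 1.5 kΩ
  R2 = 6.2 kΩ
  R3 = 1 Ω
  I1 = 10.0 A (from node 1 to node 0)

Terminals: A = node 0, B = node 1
All resistors sit directly between nodes 0 and 1, so they are in parallel and share one voltage V; the full source current 10 A splits among them.
1/R_par = 1/1500 + 1/6200 + 1/1 = 1.001 S  =>  R_par = 0.9992 Ω
V = I × R_par = 10 × 0.9992 = 9.992 V
I_R1 = V/R1 = 9.992/1500 = 0.006661 A

Final answer: 0.006661 A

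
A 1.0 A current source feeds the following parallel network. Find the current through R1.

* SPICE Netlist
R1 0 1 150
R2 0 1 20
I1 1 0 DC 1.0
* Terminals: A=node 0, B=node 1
All resistors sit directly between nodes 0 and 1, so they are in parallel and share one voltage V; the full source current 1 A splits among them.
1/R_par = 1/150 + 1/20 = 0.05667 S  =>  R_par = 17.65 Ω
V = I × R_par = 1 × 17.65 = 17.65 V
I_R1 = V/R1 = 17.65/150 = 0.1176 A

Final answer: 0.1176 A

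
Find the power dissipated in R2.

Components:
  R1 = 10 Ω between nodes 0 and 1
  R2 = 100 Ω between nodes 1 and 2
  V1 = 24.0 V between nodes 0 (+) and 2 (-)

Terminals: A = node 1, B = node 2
Nodal analysis, taking node 2 as the 0 V reference.
Source V1 fixes V_0 = 24 V.
KCL at each unknown node (sum of currents leaving = 0; resistances in Ω):
  Node 1: (V_1 - 24)/10 + (V_1 - 0)/100 = 0
Collecting terms: 0.11 × V_1 = 2.4  =>  V_1 = 21.82 V
I_R2 = (V_1 - V_2)/R2 = (21.82 - 0)/100 = 0.2182 A
P_R2 = I_R2² × R2 = (0.2182)² × 100 = 4.76 W

Final answer: 4.76 W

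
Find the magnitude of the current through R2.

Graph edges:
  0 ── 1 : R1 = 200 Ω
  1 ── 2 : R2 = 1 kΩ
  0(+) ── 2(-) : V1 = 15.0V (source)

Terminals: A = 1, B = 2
Nodal analysis, taking node 2 as the 0 V reference.
Source V1 fixes V_0 = 15 V.
KCL at each unknown node (sum of currents leaving = 0; resistances in Ω):
  Node 1: (V_1 - 15)/200 + (V_1 - 0)/1000 = 0
Collecting terms: 0.006 × V_1 = 0.075  =>  V_1 = 12.5 V
I_R2 = (V_1 - V_2)/R2 = (12.5 - 0)/1000 = 0.0125 A
|I_R2| = 0.0125 A

Final answer: |I_R2| = 0.0125 A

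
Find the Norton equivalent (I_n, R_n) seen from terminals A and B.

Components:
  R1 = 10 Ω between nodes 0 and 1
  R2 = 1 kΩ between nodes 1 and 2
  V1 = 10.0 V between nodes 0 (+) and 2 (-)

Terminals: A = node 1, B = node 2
Find the Thévenin equivalent first; then I_n = V_th/R_th and R_n = R_th.
Step 1 — V_th is the open-circuit voltage V_A - V_B (nothing connected across the terminals).
Nodal analysis, taking node 2 as the 0 V reference.
Source V1 fixes V_0 = 10 V.
KCL at each unknown node (sum of currents leaving = 0; resistances in Ω):
  Node 1: (V_1 - 10)/10 + (V_1 - 0)/1000 = 0
Collecting terms: 0.101 × V_1 = 1  =>  V_1 = 9.901 V
V_th = V_1 - V_2 = 9.901 - 0 = 9.901 V
Step 2 — R_th: zero the source — replace V1 by a short circuit (node 2 merges into node 0) — and find the resistance seen between A (node 1) and B (node 0).
Reduce the network between node 1 (A) and node 0 (B) by series/parallel combination:
  Rp1 = R1 ‖ R2 (parallel, both between nodes 0 and 1) = 1/(1/10 + 1/1000) = 9.901 Ω
R_th = 9.901 Ω
I_n = V_th/R_th = 9.901/9.901 = 1 A, and R_n = R_th = 9.901 Ω

Final answer: I_n = 1 A, R_n = 9.901 Ω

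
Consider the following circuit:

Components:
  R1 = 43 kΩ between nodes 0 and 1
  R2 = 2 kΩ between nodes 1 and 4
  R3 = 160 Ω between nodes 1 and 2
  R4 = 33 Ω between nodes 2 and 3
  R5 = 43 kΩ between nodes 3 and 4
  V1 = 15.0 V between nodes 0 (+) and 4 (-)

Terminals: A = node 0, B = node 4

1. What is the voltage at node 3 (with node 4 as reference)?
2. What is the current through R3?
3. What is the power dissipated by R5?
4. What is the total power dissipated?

Nodal analysis, taking node 4 as the 0 V reference.
Source V1 fixes V_0 = 15 V.
KCL at each unknown node (sum of currents leaving = 0; resistances in Ω):
  Node 1: (V_1 - 15)/43000 + (V_1 - 0)/2000 + (V_1 - V_2)/160 = 0
  Node 2: (V_2 - V_1)/160 + (V_2 - V_3)/33 = 0
  Node 3: (V_3 - V_2)/33 + (V_3 - 0)/43000 = 0
Collecting terms (coefficients in siemens):
  0.006773·V_1 - 0.00625·V_2 = 0.0003488
  0.03655·V_2 - 0.00625·V_1 - 0.0303·V_3 = 0
  0.03033·V_3 - 0.0303·V_2 = 0
Solving these 3 simultaneous equations (Gaussian elimination) gives:
  V_1 = 0.6384 V, V_2 = 0.6361 V, V_3 = 0.6356 V
Part 1:
  Read off the nodal solution: V_3 = 0.6356 V
Part 2:
  I_R3 = (V_1 - V_2)/R3 = (0.6384 - 0.6361)/160 = 0.00001478 A
  Magnitude: I_R3 = 0.00001478 A
Part 3:
  I_R5 = (V_3 - V_4)/R5 = (0.6356 - 0)/43000 = 0.00001478 A
  P_R5 = I_R5² × R5 = (0.00001478)² × 43000 = 0.000009394 W
Part 4:
  Power in each resistor, P = (ΔV)²/R:
    P_R1 = (15 - 0.6384)²/43000 = 0.004797 W
    P_R2 = (0.6384 - 0)²/2000 = 0.0002038 W
    P_R3 = (0.6384 - 0.6361)²/160 = 0.00000003495 W
    P_R4 = (0.6361 - 0.6356)²/33 = 0.000000007209 W
    P_R5 = (0.6356 - 0)²/43000 = 0.000009394 W
  P_total = P_R1 + P_R2 + P_R3 + P_R4 + P_R5 = 0.00501 W

Final answers:
1. V_3 = 0.6356 V
2. I_R3 = 1.478e-05 A
3. P_R5 = 9.394e-06 W
4. P_total = 0.00501 W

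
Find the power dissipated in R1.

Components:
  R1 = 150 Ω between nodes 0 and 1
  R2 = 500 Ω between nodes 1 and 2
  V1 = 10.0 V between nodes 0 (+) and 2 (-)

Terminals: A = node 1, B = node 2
Nodal analysis, taking node 2 as the 0 V reference.
Source V1 fixes V_0 = 10 V.
KCL at each unknown node (sum of currents leaving = 0; resistances in Ω):
  Node 1: (V_1 - 10)/150 + (V_1 - 0)/500 = 0
Collecting terms: 0.008667 × V_1 = 0.06667  =>  V_1 = 7.692 V
I_R1 = (V_0 - V_1)/R1 = (10 - 7.692)/150 = 0.01538 A
P_R1 = I_R1² × R1 = (0.01538)² × 150 = 0.0355 W

Final answer: 0.0355 W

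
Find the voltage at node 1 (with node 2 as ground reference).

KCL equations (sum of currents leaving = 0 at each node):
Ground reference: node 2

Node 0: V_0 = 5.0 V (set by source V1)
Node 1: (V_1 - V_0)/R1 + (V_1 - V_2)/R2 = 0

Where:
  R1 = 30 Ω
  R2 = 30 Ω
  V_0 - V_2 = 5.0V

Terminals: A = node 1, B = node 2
Nodal analysis, taking node 2 as the 0 V reference.
Source V1 fixes V_0 = 5 V.
KCL at each unknown node (sum of currents leaving = 0; resistances in Ω):
  Node 1: (V_1 - 5)/30 + (V_1 - 0)/30 = 0
Collecting terms: 0.06667 × V_1 = 0.1667  =>  V_1 = 2.5 V
The requested potential is V_1 = 2.5 V.

Final answer: V_1 = 2.5 V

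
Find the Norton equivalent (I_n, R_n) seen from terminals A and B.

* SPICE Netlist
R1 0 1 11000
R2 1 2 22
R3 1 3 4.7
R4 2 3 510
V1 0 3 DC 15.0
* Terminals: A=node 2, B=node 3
Find the Thévenin equivalent first; then I_n = V_th/R_th and R_n = R_th.
Step 1 — V_th is the open-circuit voltage V_A - V_B (nothing connected across the terminals).
Nodal analysis, taking node 3 as the 0 V reference.
Source V1 fixes V_0 = 15 V.
KCL at each unknown node (sum of currents leaving = 0; resistances in Ω):
  Node 1: (V_1 - 15)/11000 + (V_1 - V_2)/22 + (V_1 - 0)/4.7 = 0
  Node 2: (V_2 - V_1)/22 + (V_2 - 0)/510 = 0
Collecting terms (coefficients in siemens):
  0.2583·V_1 - 0.04545·V_2 = 0.001364
  0.04742·V_2 - 0.04545·V_1 = 0
Determinant D = (0.2583)(0.04742) - (-0.04545)(-0.04545) = 0.01018
V_1 = [(0.001364)(0.04742) - (-0.04545)(0)]/D = 0.00635 V
V_2 = [(0.2583)(0) - (0.001364)(-0.04545)]/D = 0.006088 V
V_th = V_2 - V_3 = 0.006088 - 0 = 0.006088 V
Step 2 — R_th: zero the source — replace V1 by a short circuit (node 3 merges into node 0) — and find the resistance seen between A (node 2) and B (node 0).
Reduce the network between node 2 (A) and node 0 (B) by series/parallel combination:
  Rp1 = R1 ‖ R3 (parallel, both between nodes 0 and 1) = 1/(1/11000 + 1/4.7) = 4.698 Ω
  Rs1 = R2 + Rp1 (series, joined only at node 1) = 22 + 4.698 = 26.7 Ω
  Rp2 = R4 ‖ Rs1 (parallel, both between nodes 0 and 2) = 1/(1/510 + 1/26.7) = 25.37 Ω
R_th = 25.37 Ω
I_n = V_th/R_th = 0.006088/25.37 = 0.00024 A, and R_n = R_th = 25.37 Ω

Final answer: I_n = 0.00024 A, R_n = 25.37 Ω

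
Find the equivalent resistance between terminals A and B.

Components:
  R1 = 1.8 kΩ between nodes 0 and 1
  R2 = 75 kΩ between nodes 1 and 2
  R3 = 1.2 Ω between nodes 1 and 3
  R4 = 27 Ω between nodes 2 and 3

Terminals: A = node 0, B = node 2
Reduce the network between node 0 (A) and node 2 (B) by series/parallel combination:
  Rs1 = R3 + R4 (series, joined only at node 3) = 1.2 + 27 = 28.2 Ω
  Rp1 = R2 ‖ Rs1 (parallel, both between nodes 1 and 2) = 1/(1/75000 + 1/28.2) = 28.19 Ω
  Rs2 = R1 + Rp1 (series, joined only at node 1) = 1800 + 28.19 = 1828 Ω
R_eq = 1.828 kΩ

Final answer: 1.828 kΩ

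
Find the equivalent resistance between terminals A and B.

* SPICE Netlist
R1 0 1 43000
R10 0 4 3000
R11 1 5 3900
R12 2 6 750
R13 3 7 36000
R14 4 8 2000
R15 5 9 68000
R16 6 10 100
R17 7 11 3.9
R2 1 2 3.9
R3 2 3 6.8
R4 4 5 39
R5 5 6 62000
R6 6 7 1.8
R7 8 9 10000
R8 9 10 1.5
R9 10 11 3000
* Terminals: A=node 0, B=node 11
The network is not a plain series/parallel combination. Inject a 1 A test current into terminal A (node 0) and return it from terminal B (node 11); then R_eq = V_A / (1 A).
Nodal analysis, taking node 11 as the 0 V reference.
Current source I_test pushes 1 A into node 0 and draws it out of node 11.
KCL at each unknown node (sum of currents leaving = 0; resistances in Ω):
  Node 0: (V_0 - V_1)/43000 + (V_0 - V_4)/3000 - 1 = 0
  Node 1: (V_1 - V_0)/43000 + (V_1 - V_2)/3.9 + (V_1 - V_5)/3900 = 0
  Node 2: (V_2 - V_1)/3.9 + (V_2 - V_3)/6.8 + (V_2 - V_6)/750 = 0
  Node 3: (V_3 - V_2)/6.8 + (V_3 - V_7)/36000 = 0
  Node 4: (V_4 - V_0)/3000 + (V_4 - V_5)/39 + (V_4 - V_8)/2000 = 0
  Node 5: (V_5 - V_1)/3900 + (V_5 - V_4)/39 + (V_5 - V_6)/62000 + (V_5 - V_9)/68000 = 0
  Node 6: (V_6 - V_2)/750 + (V_6 - V_5)/62000 + (V_6 - V_7)/1.8 + (V_6 - V_10)/100 = 0
  Node 7: (V_7 - V_3)/36000 + (V_7 - V_6)/1.8 + (V_7 - 0)/3.9 = 0
  Node 8: (V_8 - V_4)/2000 + (V_8 - V_9)/10000 = 0
  Node 9: (V_9 - V_5)/68000 + (V_9 - V_8)/10000 + (V_9 - V_10)/1.5 = 0
  Node 10: (V_10 - V_6)/100 + (V_10 - V_9)/1.5 + (V_10 - 0)/3000 = 0
Collecting terms (coefficients in siemens):
  0.0003566·V_0 - 0.00002326·V_1 - 0.0003333·V_4 = 1
  0.2567·V_1 - 0.00002326·V_0 - 0.2564·V_2 - 0.0002564·V_5 = 0
  0.4048·V_2 - 0.2564·V_1 - 0.1471·V_3 - 0.001333·V_6 = 0
  0.1471·V_3 - 0.1471·V_2 - 0.00002778·V_7 = 0
  0.02647·V_4 - 0.0003333·V_0 - 0.02564·V_5 - 0.0005·V_8 = 0
  0.02593·V_5 - 0.0002564·V_1 - 0.02564·V_4 - 0.00001613·V_6 - 0.00001471·V_9 = 0
  0.5669·V_6 - 0.001333·V_2 - 0.00001613·V_5 - 0.5556·V_7 - 0.01·V_10 = 0
  0.812·V_7 - 0.00002778·V_3 - 0.5556·V_6 = 0
  0.0006·V_8 - 0.0005·V_4 - 0.0001·V_9 = 0
  0.6668·V_9 - 0.00001471·V_5 - 0.0001·V_8 - 0.6667·V_10 = 0
  0.677·V_10 - 0.01·V_6 - 0.6667·V_9 = 0
Solving these 11 simultaneous equations (Gaussian elimination) gives:
  V_0 = 5430 V, V_1 = 513.3 V, V_2 = 510.6 V, V_3 = 510.5 V
  V_4 = 2774 V, V_5 = 2748 V, V_6 = 5.615 V, V_7 = 3.859 V
  V_8 = 2317 V, V_9 = 31.81 V, V_10 = 31.41 V
R_eq = V_0 / 1 A = 5430 Ω = 5.43 kΩ

Final answer: 5.43 kΩ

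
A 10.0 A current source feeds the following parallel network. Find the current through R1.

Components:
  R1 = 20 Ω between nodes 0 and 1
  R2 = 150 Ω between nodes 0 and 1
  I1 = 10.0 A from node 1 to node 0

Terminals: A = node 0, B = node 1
All resistors sit directly between nodes 0 and 1, so they are in parallel and share one voltage V; the full source current 10 A splits among them.
1/R_par = 1/20 + 1/150 = 0.05667 S  =>  R_par = 17.65 Ω
V = I × R_par = 10 × 17.65 = 176.5 V
I_R1 = V/R1 = 176.5/20 = 8.824 A

Final answer: 8.824 A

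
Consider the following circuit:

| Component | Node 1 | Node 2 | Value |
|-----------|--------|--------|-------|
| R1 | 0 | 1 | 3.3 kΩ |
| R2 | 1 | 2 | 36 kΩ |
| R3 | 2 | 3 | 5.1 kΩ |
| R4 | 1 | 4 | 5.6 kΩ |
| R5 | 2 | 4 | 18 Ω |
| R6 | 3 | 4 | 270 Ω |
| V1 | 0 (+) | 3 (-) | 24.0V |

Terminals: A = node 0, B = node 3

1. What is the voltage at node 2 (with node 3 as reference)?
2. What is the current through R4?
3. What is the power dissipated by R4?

Nodal analysis, taking node 3 as the 0 V reference.
Source V1 fixes V_0 = 24 V.
KCL at each unknown node (sum of currents leaving = 0; resistances in Ω):
  Node 1: (V_1 - 24)/3300 + (V_1 - V_2)/36000 + (V_1 - V_4)/5600 = 0
  Node 2: (V_2 - V_1)/36000 + (V_2 - 0)/5100 + (V_2 - V_4)/18 = 0
  Node 4: (V_4 - V_1)/5600 + (V_4 - V_2)/18 + (V_4 - 0)/270 = 0
Collecting terms (coefficients in siemens):
  0.0005094·V_1 - 0.00002778·V_2 - 0.0001786·V_4 = 0.007273
  0.05578·V_2 - 0.00002778·V_1 - 0.05556·V_4 = 0
  0.05944·V_4 - 0.0001786·V_1 - 0.05556·V_2 = 0
Solving these 3 simultaneous equations (Gaussian elimination) gives:
  V_1 = 14.57 V, V_2 = 0.7365 V, V_4 = 0.7322 V
Part 1:
  Read off the nodal solution: V_2 = 0.7365 V
Part 2:
  I_R4 = (V_1 - V_4)/R4 = (14.57 - 0.7322)/5600 = 0.002472 A
  Magnitude: I_R4 = 0.002472 A
Part 3:
  I_R4 = (V_1 - V_4)/R4 = (14.57 - 0.7322)/5600 = 0.002472 A
  P_R4 = I_R4² × R4 = (0.002472)² × 5600 = 0.03422 W

Final answers:
1. V_2 = 0.7365 V
2. I_R4 = 0.002472 A
3. P_R4 = 0.03422 W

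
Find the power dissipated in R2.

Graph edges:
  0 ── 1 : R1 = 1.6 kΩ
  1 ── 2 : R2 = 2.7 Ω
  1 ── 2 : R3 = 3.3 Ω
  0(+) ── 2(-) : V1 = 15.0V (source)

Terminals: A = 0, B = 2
Nodal analysis, taking node 2 as the 0 V reference.
Source V1 fixes V_0 = 15 V.
KCL at each unknown node (sum of currents leaving = 0; resistances in Ω):
  Node 1: (V_1 - 15)/1600 + (V_1 - 0)/2.7 + (V_1 - 0)/3.3 = 0
Collecting terms: 0.674 × V_1 = 0.009375  =>  V_1 = 0.01391 V
I_R2 = (V_1 - V_2)/R2 = (0.01391 - 0)/2.7 = 0.005151 A
P_R2 = I_R2² × R2 = (0.005151)² × 2.7 = 0.00007165 W

Final answer: 7.165e-05 W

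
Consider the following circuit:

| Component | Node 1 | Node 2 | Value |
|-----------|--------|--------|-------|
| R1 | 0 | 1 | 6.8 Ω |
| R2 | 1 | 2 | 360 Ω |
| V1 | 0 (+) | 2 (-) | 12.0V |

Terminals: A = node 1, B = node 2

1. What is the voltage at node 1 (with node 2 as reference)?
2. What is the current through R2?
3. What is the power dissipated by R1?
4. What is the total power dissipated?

Nodal analysis, taking node 2 as the 0 V reference.
Source V1 fixes V_0 = 12 V.
KCL at each unknown node (sum of currents leaving = 0; resistances in Ω):
  Node 1: (V_1 - 12)/6.8 + (V_1 - 0)/360 = 0
Collecting terms: 0.1498 × V_1 = 1.765  =>  V_1 = 11.78 V
Part 1:
  Read off the nodal solution: V_1 = 11.78 V
Part 2:
  I_R2 = (V_1 - V_2)/R2 = (11.78 - 0)/360 = 0.03272 A
  Magnitude: I_R2 = 0.03272 A
Part 3:
  I_R1 = (V_0 - V_1)/R1 = (12 - 11.78)/6.8 = 0.03272 A
  P_R1 = I_R1² × R1 = (0.03272)² × 6.8 = 0.007278 W
Part 4:
  Power in each resistor, P = (ΔV)²/R:
    P_R1 = (12 - 11.78)²/6.8 = 0.007278 W
    P_R2 = (11.78 - 0)²/360 = 0.3853 W
  P_total = P_R1 + P_R2 = 0.3926 W

Final answers:
1. V_1 = 11.78 V
2. I_R2 = 0.03272 A
3. P_R1 = 0.007278 W
4. P_total = 0.3926 W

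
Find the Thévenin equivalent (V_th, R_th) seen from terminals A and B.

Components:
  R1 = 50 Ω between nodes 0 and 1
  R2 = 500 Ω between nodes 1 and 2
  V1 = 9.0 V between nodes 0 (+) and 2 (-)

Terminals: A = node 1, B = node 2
Step 1 — V_th is the open-circuit voltage V_A - V_B (nothing connected across the terminals).
Nodal analysis, taking node 2 as the 0 V reference.
Source V1 fixes V_0 = 9 V.
KCL at each unknown node (sum of currents leaving = 0; resistances in Ω):
  Node 1: (V_1 - 9)/50 + (V_1 - 0)/500 = 0
Collecting terms: 0.022 × V_1 = 0.18  =>  V_1 = 8.182 V
V_th = V_1 - V_2 = 8.182 - 0 = 8.182 V
Step 2 — R_th: zero the source — replace V1 by a short circuit (node 2 merges into node 0) — and find the resistance seen between A (node 1) and B (node 0).
Reduce the network between node 1 (A) and node 0 (B) by series/parallel combination:
  Rp1 = R1 ‖ R2 (parallel, both between nodes 0 and 1) = 1/(1/50 + 1/500) = 45.45 Ω
R_th = 45.45 Ω

Final answer: V_th = 8.182 V, R_th = 45.45 Ω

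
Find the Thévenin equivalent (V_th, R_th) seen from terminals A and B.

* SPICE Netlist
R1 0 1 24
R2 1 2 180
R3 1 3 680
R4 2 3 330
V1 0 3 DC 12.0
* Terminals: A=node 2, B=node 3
Step 1 — V_th is the open-circuit voltage V_A - V_B (nothing connected across the terminals).
Nodal analysis, taking node 3 as the 0 V reference.
Source V1 fixes V_0 = 12 V.
KCL at each unknown node (sum of currents leaving = 0; resistances in Ω):
  Node 1: (V_1 - 12)/24 + (V_1 - V_2)/180 + (V_1 - 0)/680 = 0
  Node 2: (V_2 - V_1)/180 + (V_2 - 0)/330 = 0
Collecting terms (coefficients in siemens):
  0.04869·V_1 - 0.005556·V_2 = 0.5
  0.008586·V_2 - 0.005556·V_1 = 0
Determinant D = (0.04869)(0.008586) - (-0.005556)(-0.005556) = 0.0003872
V_1 = [(0.5)(0.008586) - (-0.005556)(0)]/D = 11.09 V
V_2 = [(0.04869)(0) - (0.5)(-0.005556)]/D = 7.174 V
V_th = V_2 - V_3 = 7.174 - 0 = 7.174 V
Step 2 — R_th: zero the source — replace V1 by a short circuit (node 3 merges into node 0) — and find the resistance seen between A (node 2) and B (node 0).
Reduce the network between node 2 (A) and node 0 (B) by series/parallel combination:
  Rp1 = R1 ‖ R3 (parallel, both between nodes 0 and 1) = 1/(1/24 + 1/680) = 23.18 Ω
  Rs1 = R2 + Rp1 (series, joined only at node 1) = 180 + 23.18 = 203.2 Ω
  Rp2 = R4 ‖ Rs1 (parallel, both between nodes 0 and 2) = 1/(1/330 + 1/203.2) = 125.8 Ω
R_th = 125.8 Ω

Final answer: V_th = 7.174 V, R_th = 125.8 Ω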